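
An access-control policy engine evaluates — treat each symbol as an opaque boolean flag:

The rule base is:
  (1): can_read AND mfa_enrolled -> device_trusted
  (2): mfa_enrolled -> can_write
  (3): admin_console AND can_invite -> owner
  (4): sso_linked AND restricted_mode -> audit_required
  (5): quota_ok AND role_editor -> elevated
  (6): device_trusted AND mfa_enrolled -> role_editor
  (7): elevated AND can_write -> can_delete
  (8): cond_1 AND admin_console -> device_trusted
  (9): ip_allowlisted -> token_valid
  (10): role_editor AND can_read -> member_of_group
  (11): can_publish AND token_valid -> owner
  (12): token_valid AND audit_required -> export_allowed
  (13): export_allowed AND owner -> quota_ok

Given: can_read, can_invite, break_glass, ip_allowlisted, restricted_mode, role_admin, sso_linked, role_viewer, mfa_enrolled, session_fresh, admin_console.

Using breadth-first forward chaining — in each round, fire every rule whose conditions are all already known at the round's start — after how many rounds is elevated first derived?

Round 1: (1) [can_read AND mfa_enrolled -> device_trusted]; (2) [mfa_enrolled -> can_write]; (3) [admin_console AND can_invite -> owner]; (4) [sso_linked AND restricted_mode -> audit_required]; (9) [ip_allowlisted -> token_valid]. New: device_trusted, can_write, owner, audit_required, token_valid.
Round 2: (6) [device_trusted AND mfa_enrolled -> role_editor]; (12) [token_valid AND audit_required -> export_allowed]. New: role_editor, export_allowed.
Round 3: (10) [role_editor AND can_read -> member_of_group]; (13) [export_allowed AND owner -> quota_ok]. New: member_of_group, quota_ok.
Round 4: (5) [quota_ok AND role_editor -> elevated]. New: elevated.
elevated first appears in round 4.

4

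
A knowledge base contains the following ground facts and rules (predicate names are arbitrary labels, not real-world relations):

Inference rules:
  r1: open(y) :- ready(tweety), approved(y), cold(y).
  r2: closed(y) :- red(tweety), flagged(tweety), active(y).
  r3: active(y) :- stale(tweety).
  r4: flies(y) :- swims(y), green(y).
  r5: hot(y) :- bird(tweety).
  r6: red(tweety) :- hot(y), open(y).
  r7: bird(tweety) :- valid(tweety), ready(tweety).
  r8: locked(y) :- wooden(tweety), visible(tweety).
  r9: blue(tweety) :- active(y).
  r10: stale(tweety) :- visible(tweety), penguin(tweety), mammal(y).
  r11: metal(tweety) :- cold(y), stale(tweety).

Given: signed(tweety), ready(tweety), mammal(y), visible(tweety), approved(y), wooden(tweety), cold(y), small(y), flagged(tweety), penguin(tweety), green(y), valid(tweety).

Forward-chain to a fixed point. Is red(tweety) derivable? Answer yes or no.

yes

[1] r1 [open(y) :- ready(tweety), approved(y), cold(y).]; r7 [bird(tweety) :- valid(tweety), ready(tweety).]; r8 [locked(y) :- wooden(tweety), visible(tweety).]; r10 [stale(tweety) :- visible(tweety), penguin(tweety), mammal(y).]. ⇒ new: open(y), bird(tweety), locked(y), stale(tweety).
[2] r3 [active(y) :- stale(tweety).]; r5 [hot(y) :- bird(tweety).]; r11 [metal(tweety) :- cold(y), stale(tweety).]. ⇒ new: active(y), hot(y), metal(tweety).
[3] r6 [red(tweety) :- hot(y), open(y).]; r9 [blue(tweety) :- active(y).]. ⇒ new: red(tweety), blue(tweety).
[4] r2 [closed(y) :- red(tweety), flagged(tweety), active(y).]. ⇒ new: closed(y).
red(tweety) appears in round 3, so it is derivable.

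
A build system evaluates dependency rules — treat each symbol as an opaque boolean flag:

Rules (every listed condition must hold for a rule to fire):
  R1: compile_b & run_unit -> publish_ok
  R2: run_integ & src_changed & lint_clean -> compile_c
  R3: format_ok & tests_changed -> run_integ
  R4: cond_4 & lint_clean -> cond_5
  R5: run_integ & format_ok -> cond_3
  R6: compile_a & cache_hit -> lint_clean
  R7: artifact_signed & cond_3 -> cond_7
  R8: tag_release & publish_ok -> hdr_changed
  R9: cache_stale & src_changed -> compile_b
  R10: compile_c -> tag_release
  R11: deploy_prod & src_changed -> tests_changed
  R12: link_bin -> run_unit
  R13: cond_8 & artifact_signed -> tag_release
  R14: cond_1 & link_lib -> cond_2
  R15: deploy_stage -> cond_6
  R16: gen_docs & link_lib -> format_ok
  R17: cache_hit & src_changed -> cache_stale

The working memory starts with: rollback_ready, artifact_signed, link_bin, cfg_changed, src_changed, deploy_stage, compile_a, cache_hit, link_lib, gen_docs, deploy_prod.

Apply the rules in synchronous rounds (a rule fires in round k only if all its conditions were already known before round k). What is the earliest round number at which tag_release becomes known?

4

[1] R6 [compile_a & cache_hit -> lint_clean]; R11 [deploy_prod & src_changed -> tests_changed]; R12 [link_bin -> run_unit]; R15 [deploy_stage -> cond_6]; R16 [gen_docs & link_lib -> format_ok]; R17 [cache_hit & src_changed -> cache_stale]. ⇒ new: lint_clean, tests_changed, run_unit, cond_6, format_ok, cache_stale.
[2] R3 [format_ok & tests_changed -> run_integ]; R9 [cache_stale & src_changed -> compile_b]. ⇒ new: run_integ, compile_b.
[3] R1 [compile_b & run_unit -> publish_ok]; R2 [run_integ & src_changed & lint_clean -> compile_c]; R5 [run_integ & format_ok -> cond_3]. ⇒ new: publish_ok, compile_c, cond_3.
[4] R7 [artifact_signed & cond_3 -> cond_7]; R10 [compile_c -> tag_release]. ⇒ new: cond_7, tag_release.
tag_release first appears in round 4.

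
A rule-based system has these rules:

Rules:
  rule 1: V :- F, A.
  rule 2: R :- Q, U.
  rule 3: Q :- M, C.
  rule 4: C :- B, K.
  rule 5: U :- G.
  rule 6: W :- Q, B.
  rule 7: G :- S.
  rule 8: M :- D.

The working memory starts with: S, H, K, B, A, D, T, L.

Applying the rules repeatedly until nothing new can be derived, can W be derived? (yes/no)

yes

Round 1: rule 4 [C :- B, K.]; rule 7 [G :- S.]; rule 8 [M :- D.]. Adds C, G, M.
Round 2: rule 3 [Q :- M, C.]; rule 5 [U :- G.]. Adds Q, U.
Round 3: rule 2 [R :- Q, U.]; rule 6 [W :- Q, B.]. Adds R, W.
W appears in round 3, so it is derivable.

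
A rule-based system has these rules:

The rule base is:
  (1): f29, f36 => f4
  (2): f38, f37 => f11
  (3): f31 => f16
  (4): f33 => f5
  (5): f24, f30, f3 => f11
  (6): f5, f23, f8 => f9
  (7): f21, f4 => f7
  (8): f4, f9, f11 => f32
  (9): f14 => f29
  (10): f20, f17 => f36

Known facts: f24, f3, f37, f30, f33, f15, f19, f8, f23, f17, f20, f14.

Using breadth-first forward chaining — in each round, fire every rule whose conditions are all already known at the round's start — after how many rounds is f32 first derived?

3

Round 1: (4) [f33 => f5]; (5) [f24, f30, f3 => f11]; (9) [f14 => f29]; (10) [f20, f17 => f36]. New: f5, f11, f29, f36.
Round 2: (1) [f29, f36 => f4]; (6) [f5, f23, f8 => f9]. New: f4, f9.
Round 3: (8) [f4, f9, f11 => f32]. New: f32.
f32 first appears in round 3.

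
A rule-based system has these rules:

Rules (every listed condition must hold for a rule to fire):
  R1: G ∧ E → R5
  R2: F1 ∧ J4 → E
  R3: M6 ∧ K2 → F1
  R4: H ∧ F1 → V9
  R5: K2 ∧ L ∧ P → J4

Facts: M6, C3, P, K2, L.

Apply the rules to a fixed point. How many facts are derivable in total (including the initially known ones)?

8

Round 1: R3 [M6 ∧ K2 → F1]; R5 [K2 ∧ L ∧ P → J4]. New: F1, J4.
Round 2: R2 [F1 ∧ J4 → E]. New: E.
Closure: {C3, E, F1, J4, K2, L, M6, P} — 8 facts.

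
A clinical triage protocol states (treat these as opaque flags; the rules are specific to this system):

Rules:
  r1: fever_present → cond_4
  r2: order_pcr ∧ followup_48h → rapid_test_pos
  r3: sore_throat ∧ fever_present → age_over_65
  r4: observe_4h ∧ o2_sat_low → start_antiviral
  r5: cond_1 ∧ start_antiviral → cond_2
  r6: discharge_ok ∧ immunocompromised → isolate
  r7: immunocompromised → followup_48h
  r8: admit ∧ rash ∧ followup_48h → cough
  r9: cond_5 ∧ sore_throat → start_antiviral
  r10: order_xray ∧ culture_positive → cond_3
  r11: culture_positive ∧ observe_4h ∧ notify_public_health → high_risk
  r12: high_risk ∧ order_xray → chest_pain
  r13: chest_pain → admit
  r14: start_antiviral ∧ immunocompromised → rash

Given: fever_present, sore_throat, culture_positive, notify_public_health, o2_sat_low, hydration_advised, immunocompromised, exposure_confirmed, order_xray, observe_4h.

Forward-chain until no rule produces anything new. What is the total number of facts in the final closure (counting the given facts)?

Round 1 fires r1, r3, r4, r7, r10, r11, giving cond_4, age_over_65, start_antiviral, followup_48h, cond_3, high_risk.
Round 2 fires r12, r14, giving chest_pain, rash.
Round 3 fires r13, giving admit.
Round 4 fires r8, giving cough.
Closure: {admit, age_over_65, chest_pain, cond_3, cond_4, cough, culture_positive, exposure_confirmed, fever_present, followup_48h, high_risk, hydration_advised, immunocompromised, notify_public_health, o2_sat_low, observe_4h, order_xray, rash, sore_throat, start_antiviral} — 20 facts.

20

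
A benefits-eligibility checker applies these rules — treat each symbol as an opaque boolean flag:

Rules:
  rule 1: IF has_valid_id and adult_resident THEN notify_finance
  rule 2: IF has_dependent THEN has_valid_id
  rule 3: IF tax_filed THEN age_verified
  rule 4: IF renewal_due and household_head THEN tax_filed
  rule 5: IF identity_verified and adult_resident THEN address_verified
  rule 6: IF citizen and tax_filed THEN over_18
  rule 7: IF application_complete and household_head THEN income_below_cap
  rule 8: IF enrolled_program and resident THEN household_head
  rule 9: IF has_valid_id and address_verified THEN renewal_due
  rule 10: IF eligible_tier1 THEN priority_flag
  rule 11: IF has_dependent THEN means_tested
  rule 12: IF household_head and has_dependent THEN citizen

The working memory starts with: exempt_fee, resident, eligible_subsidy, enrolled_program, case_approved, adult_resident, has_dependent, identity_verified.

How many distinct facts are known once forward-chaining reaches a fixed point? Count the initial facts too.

18

Round 1 fires rule 2, rule 5, rule 8, rule 11, giving has_valid_id, address_verified, household_head, means_tested.
Round 2 fires rule 1, rule 9, rule 12, giving notify_finance, renewal_due, citizen.
Round 3 fires rule 4, giving tax_filed.
Round 4 fires rule 3, rule 6, giving age_verified, over_18.
Closure: {address_verified, adult_resident, age_verified, case_approved, citizen, eligible_subsidy, enrolled_program, exempt_fee, has_dependent, has_valid_id, household_head, identity_verified, means_tested, notify_finance, over_18, renewal_due, resident, tax_filed} — 18 facts.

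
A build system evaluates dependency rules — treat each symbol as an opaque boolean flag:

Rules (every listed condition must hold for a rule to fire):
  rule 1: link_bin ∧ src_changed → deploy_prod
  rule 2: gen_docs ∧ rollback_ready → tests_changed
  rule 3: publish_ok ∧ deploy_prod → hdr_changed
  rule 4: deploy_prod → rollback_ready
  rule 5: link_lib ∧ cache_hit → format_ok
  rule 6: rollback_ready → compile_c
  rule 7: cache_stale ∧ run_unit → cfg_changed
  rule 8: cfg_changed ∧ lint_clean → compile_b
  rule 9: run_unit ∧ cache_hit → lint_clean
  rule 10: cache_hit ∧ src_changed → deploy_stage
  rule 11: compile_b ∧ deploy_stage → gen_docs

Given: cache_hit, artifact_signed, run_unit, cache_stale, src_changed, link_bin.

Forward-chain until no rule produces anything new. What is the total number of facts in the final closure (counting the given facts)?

15

Round 1: rule 1 [link_bin ∧ src_changed → deploy_prod]; rule 7 [cache_stale ∧ run_unit → cfg_changed]; rule 9 [run_unit ∧ cache_hit → lint_clean]; rule 10 [cache_hit ∧ src_changed → deploy_stage]. Adds deploy_prod, cfg_changed, lint_clean, deploy_stage.
Round 2: rule 4 [deploy_prod → rollback_ready]; rule 8 [cfg_changed ∧ lint_clean → compile_b]. Adds rollback_ready, compile_b.
Round 3: rule 6 [rollback_ready → compile_c]; rule 11 [compile_b ∧ deploy_stage → gen_docs]. Adds compile_c, gen_docs.
Round 4: rule 2 [gen_docs ∧ rollback_ready → tests_changed]. Adds tests_changed.
Closure: {artifact_signed, cache_hit, cache_stale, cfg_changed, compile_b, compile_c, deploy_prod, deploy_stage, gen_docs, link_bin, lint_clean, rollback_ready, run_unit, src_changed, tests_changed} — 15 facts.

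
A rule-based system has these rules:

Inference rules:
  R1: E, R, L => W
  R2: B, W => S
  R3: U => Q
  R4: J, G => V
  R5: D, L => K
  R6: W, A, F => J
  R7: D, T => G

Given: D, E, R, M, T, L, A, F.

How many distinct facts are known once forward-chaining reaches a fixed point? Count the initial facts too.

13

[1] R1 [E, R, L => W]; R5 [D, L => K]; R7 [D, T => G]. ⇒ new: W, K, G.
[2] R6 [W, A, F => J]. ⇒ new: J.
[3] R4 [J, G => V]. ⇒ new: V.
Closure: {A, D, E, F, G, J, K, L, M, R, T, V, W} — 13 facts.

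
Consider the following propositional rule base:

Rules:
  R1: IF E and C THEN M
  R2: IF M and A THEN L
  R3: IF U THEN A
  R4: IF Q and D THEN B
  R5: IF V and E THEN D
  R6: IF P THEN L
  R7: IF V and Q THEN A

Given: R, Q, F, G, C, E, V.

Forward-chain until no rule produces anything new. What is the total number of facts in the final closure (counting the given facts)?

12

Round 1 — R1, R5, R7, derive M, D, A.
Round 2 — R2, R4, derive L, B.
Closure: {A, B, C, D, E, F, G, L, M, Q, R, V} — 12 facts.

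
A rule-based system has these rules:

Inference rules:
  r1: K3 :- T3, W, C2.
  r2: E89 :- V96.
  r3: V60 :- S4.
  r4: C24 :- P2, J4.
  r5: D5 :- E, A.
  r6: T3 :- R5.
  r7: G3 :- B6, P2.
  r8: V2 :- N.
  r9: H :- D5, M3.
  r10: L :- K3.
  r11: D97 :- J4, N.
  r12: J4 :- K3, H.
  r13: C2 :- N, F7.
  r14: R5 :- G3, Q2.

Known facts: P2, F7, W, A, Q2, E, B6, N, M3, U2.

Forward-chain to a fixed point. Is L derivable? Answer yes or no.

[1] r5 [D5 :- E, A.]; r7 [G3 :- B6, P2.]; r8 [V2 :- N.]; r13 [C2 :- N, F7.]. ⇒ new: D5, G3, V2, C2.
[2] r9 [H :- D5, M3.]; r14 [R5 :- G3, Q2.]. ⇒ new: H, R5.
[3] r6 [T3 :- R5.]. ⇒ new: T3.
[4] r1 [K3 :- T3, W, C2.]. ⇒ new: K3.
[5] r10 [L :- K3.]; r12 [J4 :- K3, H.]. ⇒ new: L, J4.
[6] r4 [C24 :- P2, J4.]; r11 [D97 :- J4, N.]. ⇒ new: C24, D97.
L appears in round 5, so it is derivable.

yes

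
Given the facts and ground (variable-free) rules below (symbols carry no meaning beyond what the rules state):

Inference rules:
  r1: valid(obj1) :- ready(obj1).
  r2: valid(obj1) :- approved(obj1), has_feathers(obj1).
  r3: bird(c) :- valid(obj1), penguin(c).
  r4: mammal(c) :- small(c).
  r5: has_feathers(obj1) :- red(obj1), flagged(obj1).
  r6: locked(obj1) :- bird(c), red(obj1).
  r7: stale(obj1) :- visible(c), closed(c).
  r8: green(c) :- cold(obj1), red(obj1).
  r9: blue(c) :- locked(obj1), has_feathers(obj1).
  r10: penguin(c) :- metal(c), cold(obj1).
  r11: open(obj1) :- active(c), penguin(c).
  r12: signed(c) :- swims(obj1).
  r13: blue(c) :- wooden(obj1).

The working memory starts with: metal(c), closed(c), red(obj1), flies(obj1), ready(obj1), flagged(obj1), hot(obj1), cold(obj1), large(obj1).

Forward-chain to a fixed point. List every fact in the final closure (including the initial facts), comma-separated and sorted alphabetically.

bird(c), blue(c), closed(c), cold(obj1), flagged(obj1), flies(obj1), green(c), has_feathers(obj1), hot(obj1), large(obj1), locked(obj1), metal(c), penguin(c), ready(obj1), red(obj1), valid(obj1)

[1] r1 [valid(obj1) :- ready(obj1).]; r5 [has_feathers(obj1) :- red(obj1), flagged(obj1).]; r8 [green(c) :- cold(obj1), red(obj1).]; r10 [penguin(c) :- metal(c), cold(obj1).]. ⇒ new: valid(obj1), has_feathers(obj1), green(c), penguin(c).
[2] r3 [bird(c) :- valid(obj1), penguin(c).]. ⇒ new: bird(c).
[3] r6 [locked(obj1) :- bird(c), red(obj1).]. ⇒ new: locked(obj1).
[4] r9 [blue(c) :- locked(obj1), has_feathers(obj1).]. ⇒ new: blue(c).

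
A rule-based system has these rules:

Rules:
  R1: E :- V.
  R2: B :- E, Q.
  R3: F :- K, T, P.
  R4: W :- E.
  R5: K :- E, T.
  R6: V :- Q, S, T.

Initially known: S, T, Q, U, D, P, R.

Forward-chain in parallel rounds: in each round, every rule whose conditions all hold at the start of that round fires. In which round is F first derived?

[1] R6 [V :- Q, S, T.]. ⇒ new: V.
[2] R1 [E :- V.]. ⇒ new: E.
[3] R2 [B :- E, Q.]; R4 [W :- E.]; R5 [K :- E, T.]. ⇒ new: B, W, K.
[4] R3 [F :- K, T, P.]. ⇒ new: F.
F first appears in round 4.

4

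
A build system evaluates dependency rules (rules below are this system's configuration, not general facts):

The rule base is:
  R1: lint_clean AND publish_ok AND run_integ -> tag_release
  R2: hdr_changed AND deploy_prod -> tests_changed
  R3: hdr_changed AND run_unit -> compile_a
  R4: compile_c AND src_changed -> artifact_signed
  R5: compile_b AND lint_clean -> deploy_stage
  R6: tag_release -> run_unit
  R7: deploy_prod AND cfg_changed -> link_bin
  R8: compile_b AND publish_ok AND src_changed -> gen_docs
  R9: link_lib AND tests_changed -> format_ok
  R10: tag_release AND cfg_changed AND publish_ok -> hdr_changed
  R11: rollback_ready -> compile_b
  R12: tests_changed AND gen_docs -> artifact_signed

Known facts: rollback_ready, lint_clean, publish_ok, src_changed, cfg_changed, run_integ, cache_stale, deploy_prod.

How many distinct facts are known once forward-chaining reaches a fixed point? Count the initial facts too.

18

Round 1 fires R1, R7, R11, giving tag_release, link_bin, compile_b.
Round 2 fires R5, R6, R8, R10, giving deploy_stage, run_unit, gen_docs, hdr_changed.
Round 3 fires R2, R3, giving tests_changed, compile_a.
Round 4 fires R12, giving artifact_signed.
Closure: {artifact_signed, cache_stale, cfg_changed, compile_a, compile_b, deploy_prod, deploy_stage, gen_docs, hdr_changed, link_bin, lint_clean, publish_ok, rollback_ready, run_integ, run_unit, src_changed, tag_release, tests_changed} — 18 facts.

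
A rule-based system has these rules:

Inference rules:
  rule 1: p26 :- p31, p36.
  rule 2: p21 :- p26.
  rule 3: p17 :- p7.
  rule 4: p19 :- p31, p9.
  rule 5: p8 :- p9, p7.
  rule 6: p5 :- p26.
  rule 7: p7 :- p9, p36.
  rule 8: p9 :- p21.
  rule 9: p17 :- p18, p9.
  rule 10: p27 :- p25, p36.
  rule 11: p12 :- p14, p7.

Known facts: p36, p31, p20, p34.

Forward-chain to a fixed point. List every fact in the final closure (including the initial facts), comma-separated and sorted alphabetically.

Round 1 — rule 1, derive p26.
Round 2 — rule 2, rule 6, derive p21, p5.
Round 3 — rule 8, derive p9.
Round 4 — rule 4, rule 7, derive p19, p7.
Round 5 — rule 3, rule 5, derive p17, p8.

p17, p19, p20, p21, p26, p31, p34, p36, p5, p7, p8, p9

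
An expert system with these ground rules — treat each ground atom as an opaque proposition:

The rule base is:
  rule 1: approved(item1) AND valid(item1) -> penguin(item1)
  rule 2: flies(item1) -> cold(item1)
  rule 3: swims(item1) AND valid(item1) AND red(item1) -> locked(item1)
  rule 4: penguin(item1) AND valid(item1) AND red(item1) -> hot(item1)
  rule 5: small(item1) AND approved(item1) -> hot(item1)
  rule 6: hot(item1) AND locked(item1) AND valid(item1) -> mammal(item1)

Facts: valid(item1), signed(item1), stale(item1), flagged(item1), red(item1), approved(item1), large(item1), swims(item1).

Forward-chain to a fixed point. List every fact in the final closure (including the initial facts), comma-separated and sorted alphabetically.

approved(item1), flagged(item1), hot(item1), large(item1), locked(item1), mammal(item1), penguin(item1), red(item1), signed(item1), stale(item1), swims(item1), valid(item1)

Round 1: rule 1 [approved(item1) AND valid(item1) -> penguin(item1)]; rule 3 [swims(item1) AND valid(item1) AND red(item1) -> locked(item1)]. Adds penguin(item1), locked(item1).
Round 2: rule 4 [penguin(item1) AND valid(item1) AND red(item1) -> hot(item1)]. Adds hot(item1).
Round 3: rule 6 [hot(item1) AND locked(item1) AND valid(item1) -> mammal(item1)]. Adds mammal(item1).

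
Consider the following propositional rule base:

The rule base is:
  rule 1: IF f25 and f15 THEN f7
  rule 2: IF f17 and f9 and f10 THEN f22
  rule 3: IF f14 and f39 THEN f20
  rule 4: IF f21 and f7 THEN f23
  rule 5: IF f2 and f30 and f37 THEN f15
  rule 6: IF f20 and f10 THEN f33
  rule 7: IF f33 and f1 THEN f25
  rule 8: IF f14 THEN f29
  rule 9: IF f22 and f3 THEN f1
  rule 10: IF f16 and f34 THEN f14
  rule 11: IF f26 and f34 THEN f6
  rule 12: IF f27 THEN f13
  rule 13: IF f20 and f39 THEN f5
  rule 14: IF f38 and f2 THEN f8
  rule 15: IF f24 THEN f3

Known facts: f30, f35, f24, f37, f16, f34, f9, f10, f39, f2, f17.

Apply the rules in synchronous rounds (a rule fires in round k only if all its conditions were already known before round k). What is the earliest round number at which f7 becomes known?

[1] rule 2 [IF f17 and f9 and f10 THEN f22]; rule 5 [IF f2 and f30 and f37 THEN f15]; rule 10 [IF f16 and f34 THEN f14]; rule 15 [IF f24 THEN f3]. ⇒ new: f22, f15, f14, f3.
[2] rule 3 [IF f14 and f39 THEN f20]; rule 8 [IF f14 THEN f29]; rule 9 [IF f22 and f3 THEN f1]. ⇒ new: f20, f29, f1.
[3] rule 6 [IF f20 and f10 THEN f33]; rule 13 [IF f20 and f39 THEN f5]. ⇒ new: f33, f5.
[4] rule 7 [IF f33 and f1 THEN f25]. ⇒ new: f25.
[5] rule 1 [IF f25 and f15 THEN f7]. ⇒ new: f7.
f7 first appears in round 5.

5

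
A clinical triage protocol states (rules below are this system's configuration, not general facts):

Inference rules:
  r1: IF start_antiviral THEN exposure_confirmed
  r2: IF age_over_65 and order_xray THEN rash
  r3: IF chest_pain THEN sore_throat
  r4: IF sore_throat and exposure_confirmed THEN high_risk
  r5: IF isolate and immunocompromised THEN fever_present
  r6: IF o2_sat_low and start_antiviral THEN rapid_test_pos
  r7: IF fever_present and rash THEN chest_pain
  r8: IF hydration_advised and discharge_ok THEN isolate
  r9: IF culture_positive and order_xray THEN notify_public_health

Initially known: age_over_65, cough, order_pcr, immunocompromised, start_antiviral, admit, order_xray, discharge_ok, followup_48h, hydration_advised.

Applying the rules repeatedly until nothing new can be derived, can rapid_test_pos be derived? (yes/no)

Round 1 — r1, r2, r8, derive exposure_confirmed, rash, isolate.
Round 2 — r5, derive fever_present.
Round 3 — r7, derive chest_pain.
Round 4 — r3, derive sore_throat.
Round 5 — r4, derive high_risk.
Fixed point reached. rapid_test_pos is concluded only by r6; r6 needs o2_sat_low (never derived).

no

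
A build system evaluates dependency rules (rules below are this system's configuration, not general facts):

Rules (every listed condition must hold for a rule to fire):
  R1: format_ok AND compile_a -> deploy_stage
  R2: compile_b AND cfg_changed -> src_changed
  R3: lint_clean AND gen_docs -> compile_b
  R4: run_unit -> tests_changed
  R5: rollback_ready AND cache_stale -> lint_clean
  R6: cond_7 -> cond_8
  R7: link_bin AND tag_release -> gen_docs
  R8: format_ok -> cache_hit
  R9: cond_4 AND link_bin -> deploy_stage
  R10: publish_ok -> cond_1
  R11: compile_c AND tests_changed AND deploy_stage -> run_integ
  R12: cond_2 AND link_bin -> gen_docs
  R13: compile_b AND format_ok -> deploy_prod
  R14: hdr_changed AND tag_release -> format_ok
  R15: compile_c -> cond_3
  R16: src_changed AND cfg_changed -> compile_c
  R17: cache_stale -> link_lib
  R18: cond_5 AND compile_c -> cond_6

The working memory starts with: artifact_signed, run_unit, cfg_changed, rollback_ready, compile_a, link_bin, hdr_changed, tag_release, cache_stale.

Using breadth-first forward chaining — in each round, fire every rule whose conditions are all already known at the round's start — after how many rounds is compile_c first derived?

Round 1 fires R4, R5, R7, R14, R17, giving tests_changed, lint_clean, gen_docs, format_ok, link_lib.
Round 2 fires R1, R3, R8, giving deploy_stage, compile_b, cache_hit.
Round 3 fires R2, R13, giving src_changed, deploy_prod.
Round 4 fires R16, giving compile_c.
compile_c first appears in round 4.

4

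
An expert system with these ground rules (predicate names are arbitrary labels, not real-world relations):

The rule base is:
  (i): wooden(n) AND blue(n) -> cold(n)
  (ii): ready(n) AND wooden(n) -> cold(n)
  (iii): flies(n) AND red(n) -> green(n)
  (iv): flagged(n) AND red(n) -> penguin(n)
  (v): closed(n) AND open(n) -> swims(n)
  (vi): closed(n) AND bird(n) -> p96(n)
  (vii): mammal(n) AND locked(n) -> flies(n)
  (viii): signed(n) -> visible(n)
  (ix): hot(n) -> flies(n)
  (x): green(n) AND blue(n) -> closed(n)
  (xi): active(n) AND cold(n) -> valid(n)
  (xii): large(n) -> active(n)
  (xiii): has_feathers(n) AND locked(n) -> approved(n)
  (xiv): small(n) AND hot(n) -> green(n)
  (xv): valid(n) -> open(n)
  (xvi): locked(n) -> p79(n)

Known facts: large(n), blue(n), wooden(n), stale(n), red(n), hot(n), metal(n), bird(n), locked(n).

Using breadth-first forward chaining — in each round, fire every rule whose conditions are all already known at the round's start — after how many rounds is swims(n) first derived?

4

Round 1: (i) [wooden(n) AND blue(n) -> cold(n)]; (ix) [hot(n) -> flies(n)]; (xii) [large(n) -> active(n)]; (xvi) [locked(n) -> p79(n)]. Adds cold(n), flies(n), active(n), p79(n).
Round 2: (iii) [flies(n) AND red(n) -> green(n)]; (xi) [active(n) AND cold(n) -> valid(n)]. Adds green(n), valid(n).
Round 3: (x) [green(n) AND blue(n) -> closed(n)]; (xv) [valid(n) -> open(n)]. Adds closed(n), open(n).
Round 4: (v) [closed(n) AND open(n) -> swims(n)]; (vi) [closed(n) AND bird(n) -> p96(n)]. Adds swims(n), p96(n).
swims(n) first appears in round 4.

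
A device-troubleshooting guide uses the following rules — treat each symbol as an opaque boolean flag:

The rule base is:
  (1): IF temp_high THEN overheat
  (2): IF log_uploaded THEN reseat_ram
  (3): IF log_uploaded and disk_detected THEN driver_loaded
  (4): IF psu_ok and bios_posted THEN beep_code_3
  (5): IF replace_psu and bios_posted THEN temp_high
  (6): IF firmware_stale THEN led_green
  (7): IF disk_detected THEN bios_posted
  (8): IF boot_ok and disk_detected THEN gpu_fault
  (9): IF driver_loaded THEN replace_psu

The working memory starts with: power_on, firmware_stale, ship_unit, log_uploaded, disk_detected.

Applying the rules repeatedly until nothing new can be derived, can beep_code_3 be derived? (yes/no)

Round 1 — (2), (3), (6), (7), derive reseat_ram, driver_loaded, led_green, bios_posted.
Round 2 — (9), derive replace_psu.
Round 3 — (5), derive temp_high.
Round 4 — (1), derive overheat.
Fixed point reached. beep_code_3 is concluded only by (4); (4) needs psu_ok (never derived).

no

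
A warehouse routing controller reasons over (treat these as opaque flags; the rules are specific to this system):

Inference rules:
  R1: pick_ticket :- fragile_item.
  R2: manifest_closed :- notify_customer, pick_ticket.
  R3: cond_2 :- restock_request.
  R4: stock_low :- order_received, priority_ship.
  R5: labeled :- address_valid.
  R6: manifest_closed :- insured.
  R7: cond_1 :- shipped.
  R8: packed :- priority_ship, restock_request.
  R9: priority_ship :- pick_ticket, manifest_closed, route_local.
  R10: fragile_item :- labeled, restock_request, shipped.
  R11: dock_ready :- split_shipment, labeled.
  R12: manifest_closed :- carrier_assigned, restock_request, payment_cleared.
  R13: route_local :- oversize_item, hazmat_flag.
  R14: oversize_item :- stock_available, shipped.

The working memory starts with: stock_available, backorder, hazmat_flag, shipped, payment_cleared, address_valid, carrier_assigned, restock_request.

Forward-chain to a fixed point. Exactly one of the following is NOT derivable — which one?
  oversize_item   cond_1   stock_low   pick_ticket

[1] R3 [cond_2 :- restock_request.]; R5 [labeled :- address_valid.]; R7 [cond_1 :- shipped.]; R12 [manifest_closed :- carrier_assigned, restock_request, payment_cleared.]; R14 [oversize_item :- stock_available, shipped.]. ⇒ new: cond_2, labeled, cond_1, manifest_closed, oversize_item.
[2] R10 [fragile_item :- labeled, restock_request, shipped.]; R13 [route_local :- oversize_item, hazmat_flag.]. ⇒ new: fragile_item, route_local.
[3] R1 [pick_ticket :- fragile_item.]. ⇒ new: pick_ticket.
[4] R9 [priority_ship :- pick_ticket, manifest_closed, route_local.]. ⇒ new: priority_ship.
[5] R8 [packed :- priority_ship, restock_request.]. ⇒ new: packed.
Derived: cond_1 (round 1), pick_ticket (round 3), oversize_item (round 1). stock_low never appears in any round.

stock_low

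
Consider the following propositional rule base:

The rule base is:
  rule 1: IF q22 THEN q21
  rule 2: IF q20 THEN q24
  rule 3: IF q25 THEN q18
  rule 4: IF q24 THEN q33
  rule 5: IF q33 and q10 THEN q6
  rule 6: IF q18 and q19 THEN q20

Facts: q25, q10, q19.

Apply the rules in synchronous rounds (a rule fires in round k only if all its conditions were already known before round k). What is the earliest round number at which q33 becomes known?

Round 1: rule 3 [IF q25 THEN q18]. Adds q18.
Round 2: rule 6 [IF q18 and q19 THEN q20]. Adds q20.
Round 3: rule 2 [IF q20 THEN q24]. Adds q24.
Round 4: rule 4 [IF q24 THEN q33]. Adds q33.
q33 first appears in round 4.

4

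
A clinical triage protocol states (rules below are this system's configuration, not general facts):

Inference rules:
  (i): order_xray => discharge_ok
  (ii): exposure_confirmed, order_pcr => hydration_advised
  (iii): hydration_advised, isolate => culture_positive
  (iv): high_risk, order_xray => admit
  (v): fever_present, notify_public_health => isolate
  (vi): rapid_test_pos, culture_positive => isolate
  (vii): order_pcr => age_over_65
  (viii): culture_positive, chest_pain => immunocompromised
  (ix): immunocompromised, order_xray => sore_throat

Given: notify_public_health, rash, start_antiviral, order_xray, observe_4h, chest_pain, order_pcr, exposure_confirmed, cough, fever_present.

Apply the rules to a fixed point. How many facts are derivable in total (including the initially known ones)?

17

Round 1 fires (i), (ii), (v), (vii), giving discharge_ok, hydration_advised, isolate, age_over_65.
Round 2 fires (iii), giving culture_positive.
Round 3 fires (viii), giving immunocompromised.
Round 4 fires (ix), giving sore_throat.
Closure: {age_over_65, chest_pain, cough, culture_positive, discharge_ok, exposure_confirmed, fever_present, hydration_advised, immunocompromised, isolate, notify_public_health, observe_4h, order_pcr, order_xray, rash, sore_throat, start_antiviral} — 17 facts.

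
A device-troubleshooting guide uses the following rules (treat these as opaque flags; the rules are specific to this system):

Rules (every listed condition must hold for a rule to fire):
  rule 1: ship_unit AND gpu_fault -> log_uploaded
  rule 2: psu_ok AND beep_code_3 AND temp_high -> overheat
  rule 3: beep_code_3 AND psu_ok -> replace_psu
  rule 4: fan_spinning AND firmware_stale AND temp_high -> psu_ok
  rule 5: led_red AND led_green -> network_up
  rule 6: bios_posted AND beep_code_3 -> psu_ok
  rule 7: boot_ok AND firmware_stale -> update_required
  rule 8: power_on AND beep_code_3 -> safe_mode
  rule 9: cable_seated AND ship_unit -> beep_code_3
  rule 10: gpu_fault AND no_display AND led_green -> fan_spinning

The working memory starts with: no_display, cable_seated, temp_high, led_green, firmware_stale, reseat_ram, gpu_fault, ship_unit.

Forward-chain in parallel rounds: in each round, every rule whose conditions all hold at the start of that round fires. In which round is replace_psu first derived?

3

Round 1 — rule 1, rule 9, rule 10, derive log_uploaded, beep_code_3, fan_spinning.
Round 2 — rule 4, derive psu_ok.
Round 3 — rule 2, rule 3, derive overheat, replace_psu.
replace_psu first appears in round 3.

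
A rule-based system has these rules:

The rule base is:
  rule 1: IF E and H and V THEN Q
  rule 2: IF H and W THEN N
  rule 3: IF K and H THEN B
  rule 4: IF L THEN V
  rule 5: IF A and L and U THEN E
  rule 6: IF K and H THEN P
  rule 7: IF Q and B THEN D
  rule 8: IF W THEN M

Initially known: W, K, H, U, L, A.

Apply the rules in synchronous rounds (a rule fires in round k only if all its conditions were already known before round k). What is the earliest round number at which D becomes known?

Round 1: rule 2 [IF H and W THEN N]; rule 3 [IF K and H THEN B]; rule 4 [IF L THEN V]; rule 5 [IF A and L and U THEN E]; rule 6 [IF K and H THEN P]; rule 8 [IF W THEN M]. Adds N, B, V, E, P, M.
Round 2: rule 1 [IF E and H and V THEN Q]. Adds Q.
Round 3: rule 7 [IF Q and B THEN D]. Adds D.
D first appears in round 3.

3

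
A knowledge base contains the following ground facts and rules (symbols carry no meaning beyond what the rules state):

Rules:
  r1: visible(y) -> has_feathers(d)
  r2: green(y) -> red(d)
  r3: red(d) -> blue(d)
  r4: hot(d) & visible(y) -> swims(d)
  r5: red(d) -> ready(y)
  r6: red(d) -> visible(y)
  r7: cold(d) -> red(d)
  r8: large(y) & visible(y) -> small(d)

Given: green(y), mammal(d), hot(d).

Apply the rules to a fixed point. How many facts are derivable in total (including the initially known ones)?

Round 1 fires r2, giving red(d).
Round 2 fires r3, r5, r6, giving blue(d), ready(y), visible(y).
Round 3 fires r1, r4, giving has_feathers(d), swims(d).
Closure: {blue(d), green(y), has_feathers(d), hot(d), mammal(d), ready(y), red(d), swims(d), visible(y)} — 9 facts.

9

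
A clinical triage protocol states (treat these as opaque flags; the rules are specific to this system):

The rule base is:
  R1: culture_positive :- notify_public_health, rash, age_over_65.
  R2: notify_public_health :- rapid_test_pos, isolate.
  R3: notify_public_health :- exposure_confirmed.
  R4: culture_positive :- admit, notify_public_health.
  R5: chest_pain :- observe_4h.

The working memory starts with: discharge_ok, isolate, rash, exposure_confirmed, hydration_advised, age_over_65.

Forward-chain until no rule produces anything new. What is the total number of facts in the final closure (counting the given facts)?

Round 1 — R3, derive notify_public_health.
Round 2 — R1, derive culture_positive.
Closure: {age_over_65, culture_positive, discharge_ok, exposure_confirmed, hydration_advised, isolate, notify_public_health, rash} — 8 facts.

8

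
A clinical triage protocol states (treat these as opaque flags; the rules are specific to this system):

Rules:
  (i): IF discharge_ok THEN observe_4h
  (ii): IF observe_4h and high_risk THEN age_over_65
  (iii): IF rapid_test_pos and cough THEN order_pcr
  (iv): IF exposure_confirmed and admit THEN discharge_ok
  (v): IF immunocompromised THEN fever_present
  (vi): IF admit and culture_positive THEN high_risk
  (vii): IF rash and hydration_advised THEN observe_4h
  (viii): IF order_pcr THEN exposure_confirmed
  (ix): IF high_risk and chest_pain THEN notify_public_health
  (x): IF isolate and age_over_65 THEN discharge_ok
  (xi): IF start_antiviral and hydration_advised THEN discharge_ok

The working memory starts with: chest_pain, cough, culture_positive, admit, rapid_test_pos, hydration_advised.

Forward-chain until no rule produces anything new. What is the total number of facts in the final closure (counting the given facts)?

13

Round 1 fires (iii), (vi), giving order_pcr, high_risk.
Round 2 fires (viii), (ix), giving exposure_confirmed, notify_public_health.
Round 3 fires (iv), giving discharge_ok.
Round 4 fires (i), giving observe_4h.
Round 5 fires (ii), giving age_over_65.
Closure: {admit, age_over_65, chest_pain, cough, culture_positive, discharge_ok, exposure_confirmed, high_risk, hydration_advised, notify_public_health, observe_4h, order_pcr, rapid_test_pos} — 13 facts.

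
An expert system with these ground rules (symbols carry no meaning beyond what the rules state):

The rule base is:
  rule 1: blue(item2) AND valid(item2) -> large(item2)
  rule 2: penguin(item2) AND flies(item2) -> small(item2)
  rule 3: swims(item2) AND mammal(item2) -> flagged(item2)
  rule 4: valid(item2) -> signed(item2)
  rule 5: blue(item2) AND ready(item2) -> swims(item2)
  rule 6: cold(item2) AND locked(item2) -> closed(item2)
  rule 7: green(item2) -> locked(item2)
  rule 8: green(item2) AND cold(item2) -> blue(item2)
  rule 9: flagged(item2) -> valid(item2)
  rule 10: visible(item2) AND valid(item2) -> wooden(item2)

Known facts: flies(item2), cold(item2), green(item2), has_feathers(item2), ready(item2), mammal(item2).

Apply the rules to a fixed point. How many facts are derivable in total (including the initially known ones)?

14

[1] rule 7 [green(item2) -> locked(item2)]; rule 8 [green(item2) AND cold(item2) -> blue(item2)]. ⇒ new: locked(item2), blue(item2).
[2] rule 5 [blue(item2) AND ready(item2) -> swims(item2)]; rule 6 [cold(item2) AND locked(item2) -> closed(item2)]. ⇒ new: swims(item2), closed(item2).
[3] rule 3 [swims(item2) AND mammal(item2) -> flagged(item2)]. ⇒ new: flagged(item2).
[4] rule 9 [flagged(item2) -> valid(item2)]. ⇒ new: valid(item2).
[5] rule 1 [blue(item2) AND valid(item2) -> large(item2)]; rule 4 [valid(item2) -> signed(item2)]. ⇒ new: large(item2), signed(item2).
Closure: {blue(item2), closed(item2), cold(item2), flagged(item2), flies(item2), green(item2), has_feathers(item2), large(item2), locked(item2), mammal(item2), ready(item2), signed(item2), swims(item2), valid(item2)} — 14 facts.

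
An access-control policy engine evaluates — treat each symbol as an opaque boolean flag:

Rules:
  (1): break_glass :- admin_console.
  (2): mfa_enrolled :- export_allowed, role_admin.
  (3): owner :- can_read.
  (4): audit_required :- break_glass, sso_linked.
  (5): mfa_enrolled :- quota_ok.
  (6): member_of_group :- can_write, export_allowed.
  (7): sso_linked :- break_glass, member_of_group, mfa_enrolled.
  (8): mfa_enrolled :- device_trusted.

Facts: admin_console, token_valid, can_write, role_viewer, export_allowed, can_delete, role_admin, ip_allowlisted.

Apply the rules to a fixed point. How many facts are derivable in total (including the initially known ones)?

Round 1: (1) [break_glass :- admin_console.]; (2) [mfa_enrolled :- export_allowed, role_admin.]; (6) [member_of_group :- can_write, export_allowed.]. New: break_glass, mfa_enrolled, member_of_group.
Round 2: (7) [sso_linked :- break_glass, member_of_group, mfa_enrolled.]. New: sso_linked.
Round 3: (4) [audit_required :- break_glass, sso_linked.]. New: audit_required.
Closure: {admin_console, audit_required, break_glass, can_delete, can_write, export_allowed, ip_allowlisted, member_of_group, mfa_enrolled, role_admin, role_viewer, sso_linked, token_valid} — 13 facts.

13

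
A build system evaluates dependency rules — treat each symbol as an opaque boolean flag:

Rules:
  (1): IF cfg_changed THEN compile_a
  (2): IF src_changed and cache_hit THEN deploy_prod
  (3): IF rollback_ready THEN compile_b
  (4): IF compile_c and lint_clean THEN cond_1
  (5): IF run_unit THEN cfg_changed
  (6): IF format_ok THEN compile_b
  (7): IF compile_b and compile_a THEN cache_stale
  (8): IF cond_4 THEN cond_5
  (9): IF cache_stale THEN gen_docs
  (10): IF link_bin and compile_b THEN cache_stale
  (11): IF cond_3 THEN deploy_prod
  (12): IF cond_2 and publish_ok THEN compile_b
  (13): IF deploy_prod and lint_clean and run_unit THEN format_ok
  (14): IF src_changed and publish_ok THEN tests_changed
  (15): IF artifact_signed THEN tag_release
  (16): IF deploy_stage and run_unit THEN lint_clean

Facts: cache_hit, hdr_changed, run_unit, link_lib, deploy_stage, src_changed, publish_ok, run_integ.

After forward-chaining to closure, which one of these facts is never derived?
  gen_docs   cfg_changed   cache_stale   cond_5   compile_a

Round 1: (2) [IF src_changed and cache_hit THEN deploy_prod]; (5) [IF run_unit THEN cfg_changed]; (14) [IF src_changed and publish_ok THEN tests_changed]; (16) [IF deploy_stage and run_unit THEN lint_clean]. New: deploy_prod, cfg_changed, tests_changed, lint_clean.
Round 2: (1) [IF cfg_changed THEN compile_a]; (13) [IF deploy_prod and lint_clean and run_unit THEN format_ok]. New: compile_a, format_ok.
Round 3: (6) [IF format_ok THEN compile_b]. New: compile_b.
Round 4: (7) [IF compile_b and compile_a THEN cache_stale]. New: cache_stale.
Round 5: (9) [IF cache_stale THEN gen_docs]. New: gen_docs.
Derived: cache_stale (round 4), cfg_changed (round 1), gen_docs (round 5), compile_a (round 2). cond_5 never appears in any round.

cond_5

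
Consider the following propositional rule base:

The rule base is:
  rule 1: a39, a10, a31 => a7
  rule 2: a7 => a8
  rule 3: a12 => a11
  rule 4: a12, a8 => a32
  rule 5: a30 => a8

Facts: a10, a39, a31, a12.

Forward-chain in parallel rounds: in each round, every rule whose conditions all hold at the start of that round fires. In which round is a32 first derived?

[1] rule 1 [a39, a10, a31 => a7]; rule 3 [a12 => a11]. ⇒ new: a7, a11.
[2] rule 2 [a7 => a8]. ⇒ new: a8.
[3] rule 4 [a12, a8 => a32]. ⇒ new: a32.
a32 first appears in round 3.

3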